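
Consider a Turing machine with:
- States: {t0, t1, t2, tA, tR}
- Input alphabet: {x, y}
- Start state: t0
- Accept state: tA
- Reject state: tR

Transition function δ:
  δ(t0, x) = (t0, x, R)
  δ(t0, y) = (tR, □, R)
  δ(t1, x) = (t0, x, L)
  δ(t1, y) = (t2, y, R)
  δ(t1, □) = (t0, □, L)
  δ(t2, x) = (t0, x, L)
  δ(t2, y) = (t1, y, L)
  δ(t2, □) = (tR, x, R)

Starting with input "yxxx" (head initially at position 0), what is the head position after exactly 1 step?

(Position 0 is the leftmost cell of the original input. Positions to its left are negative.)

Execution trace (head position shown):
Step 0: [t0]yxxx  (head at position 0)
Step 1: move right → □[tR]xxx  (head at position 1)

After 1 step, the head is at position 1.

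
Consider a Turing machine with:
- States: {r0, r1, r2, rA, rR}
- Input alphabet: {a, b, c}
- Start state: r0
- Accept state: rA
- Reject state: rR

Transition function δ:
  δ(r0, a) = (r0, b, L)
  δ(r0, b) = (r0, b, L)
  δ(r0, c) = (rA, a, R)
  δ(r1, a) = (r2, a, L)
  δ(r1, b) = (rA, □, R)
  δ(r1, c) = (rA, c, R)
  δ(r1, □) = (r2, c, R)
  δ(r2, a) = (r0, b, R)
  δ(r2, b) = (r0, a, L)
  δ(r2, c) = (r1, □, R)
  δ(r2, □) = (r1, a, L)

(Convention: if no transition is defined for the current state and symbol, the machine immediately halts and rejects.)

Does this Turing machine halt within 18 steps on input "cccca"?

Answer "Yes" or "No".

Execution trace:
Initial: [r0]cccca
Step 1: δ(r0, c) = (rA, a, R) → a[rA]ccca

The machine reaches the accept state rA and halts.
The machine halted after 1 step (within the 18-step bound).

Answer: Yes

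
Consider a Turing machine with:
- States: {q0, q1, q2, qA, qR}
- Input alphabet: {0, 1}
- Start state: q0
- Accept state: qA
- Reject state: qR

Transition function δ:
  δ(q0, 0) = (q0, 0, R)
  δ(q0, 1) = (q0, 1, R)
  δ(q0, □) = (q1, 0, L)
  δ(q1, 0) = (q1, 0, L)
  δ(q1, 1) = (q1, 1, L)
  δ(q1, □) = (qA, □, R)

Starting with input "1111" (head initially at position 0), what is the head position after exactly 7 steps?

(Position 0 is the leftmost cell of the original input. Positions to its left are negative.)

Execution trace (head position shown):
Step 0: [q0]1111  (head at position 0)
Step 1: move right → 1[q0]111  (head at position 1)
Step 2: move right → 11[q0]11  (head at position 2)
Step 3: move right → 111[q0]1  (head at position 3)
Step 4: move right → 1111[q0]□  (head at position 4)
Step 5: move left → 111[q1]10  (head at position 3)
Step 6: move left → 11[q1]110  (head at position 2)
Step 7: move left → 1[q1]1110  (head at position 1)

After 7 steps, the head is at position 1.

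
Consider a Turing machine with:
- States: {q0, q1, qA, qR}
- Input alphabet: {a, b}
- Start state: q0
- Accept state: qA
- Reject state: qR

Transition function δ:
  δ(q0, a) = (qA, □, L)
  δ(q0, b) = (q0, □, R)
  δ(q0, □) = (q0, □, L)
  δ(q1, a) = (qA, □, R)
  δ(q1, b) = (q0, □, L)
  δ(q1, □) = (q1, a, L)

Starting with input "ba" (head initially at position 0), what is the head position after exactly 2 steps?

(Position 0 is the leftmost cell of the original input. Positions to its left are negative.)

Execution trace (head position shown):
Step 0: [q0]ba  (head at position 0)
Step 1: move right → □[q0]a  (head at position 1)
Step 2: move left → [qA]□□  (head at position 0)

After 2 steps, the head is at position 0.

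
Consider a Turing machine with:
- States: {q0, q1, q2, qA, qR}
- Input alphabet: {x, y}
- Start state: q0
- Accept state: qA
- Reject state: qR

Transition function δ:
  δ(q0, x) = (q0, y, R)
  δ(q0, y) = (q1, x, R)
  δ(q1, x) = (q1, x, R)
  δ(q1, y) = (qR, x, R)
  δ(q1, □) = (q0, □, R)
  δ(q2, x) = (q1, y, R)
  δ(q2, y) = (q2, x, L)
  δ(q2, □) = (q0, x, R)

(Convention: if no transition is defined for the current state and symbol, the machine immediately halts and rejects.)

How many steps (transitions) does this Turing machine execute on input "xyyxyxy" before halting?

Execution trace:
Initial: [q0]xyyxyxy
Step 1: δ(q0, x) = (q0, y, R) → y[q0]yyxyxy
Step 2: δ(q0, y) = (q1, x, R) → yx[q1]yxyxy
Step 3: δ(q1, y) = (qR, x, R) → yxx[qR]xyxy

The machine reaches the reject state qR and halts.

The machine executed 3 steps before halting.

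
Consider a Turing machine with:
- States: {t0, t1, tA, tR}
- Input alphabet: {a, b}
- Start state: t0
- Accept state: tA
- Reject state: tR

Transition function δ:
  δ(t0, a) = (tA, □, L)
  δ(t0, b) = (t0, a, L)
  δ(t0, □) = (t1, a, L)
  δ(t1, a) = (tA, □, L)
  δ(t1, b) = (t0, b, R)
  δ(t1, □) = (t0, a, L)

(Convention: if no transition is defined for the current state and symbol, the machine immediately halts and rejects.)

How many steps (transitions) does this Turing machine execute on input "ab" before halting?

Execution trace:
Initial: [t0]ab
Step 1: δ(t0, a) = (tA, □, L) → [tA]□□b

The machine reaches the accept state tA and halts.

The machine executed 1 step before halting.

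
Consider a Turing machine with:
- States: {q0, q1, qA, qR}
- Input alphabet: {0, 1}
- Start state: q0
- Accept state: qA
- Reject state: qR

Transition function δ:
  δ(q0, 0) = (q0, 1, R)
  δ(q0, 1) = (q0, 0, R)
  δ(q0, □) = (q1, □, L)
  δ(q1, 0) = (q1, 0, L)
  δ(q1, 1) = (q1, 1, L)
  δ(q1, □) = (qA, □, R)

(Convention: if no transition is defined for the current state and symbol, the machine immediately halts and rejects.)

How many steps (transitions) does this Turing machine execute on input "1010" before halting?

Execution trace:
Initial: [q0]1010
Step 1: δ(q0, 1) = (q0, 0, R) → 0[q0]010
Step 2: δ(q0, 0) = (q0, 1, R) → 01[q0]10
Step 3: δ(q0, 1) = (q0, 0, R) → 010[q0]0
Step 4: δ(q0, 0) = (q0, 1, R) → 0101[q0]□
Step 5: δ(q0, □) = (q1, □, L) → 010[q1]1□
Step 6: δ(q1, 1) = (q1, 1, L) → 01[q1]01□
Step 7: δ(q1, 0) = (q1, 0, L) → 0[q1]101□
Step 8: δ(q1, 1) = (q1, 1, L) → [q1]0101□
Step 9: δ(q1, 0) = (q1, 0, L) → [q1]□0101□
Step 10: δ(q1, □) = (qA, □, R) → □[qA]0101□

The machine reaches the accept state qA and halts.

The machine executed 10 steps before halting.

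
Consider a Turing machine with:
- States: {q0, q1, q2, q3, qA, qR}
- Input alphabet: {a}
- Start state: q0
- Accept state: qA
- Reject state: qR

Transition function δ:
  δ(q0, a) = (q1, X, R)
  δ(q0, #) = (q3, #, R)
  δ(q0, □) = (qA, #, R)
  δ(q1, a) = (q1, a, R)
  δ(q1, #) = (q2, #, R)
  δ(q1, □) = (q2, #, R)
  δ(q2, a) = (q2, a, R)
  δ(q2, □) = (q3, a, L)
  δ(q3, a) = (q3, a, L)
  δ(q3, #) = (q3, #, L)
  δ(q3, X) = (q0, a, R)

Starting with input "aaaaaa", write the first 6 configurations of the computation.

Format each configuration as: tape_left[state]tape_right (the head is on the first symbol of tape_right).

Transitions applied:
Step 1: δ(q0, a) = (q1, X, R)
Step 2: δ(q1, a) = (q1, a, R)
Step 3: δ(q1, a) = (q1, a, R)
Step 4: δ(q1, a) = (q1, a, R)
Step 5: δ(q1, a) = (q1, a, R)

The first 6 configurations are:
[q0]aaaaaa ⊢ X[q1]aaaaa ⊢ Xa[q1]aaaa ⊢ Xaa[q1]aaa ⊢ Xaaa[q1]aa ⊢ Xaaaa[q1]a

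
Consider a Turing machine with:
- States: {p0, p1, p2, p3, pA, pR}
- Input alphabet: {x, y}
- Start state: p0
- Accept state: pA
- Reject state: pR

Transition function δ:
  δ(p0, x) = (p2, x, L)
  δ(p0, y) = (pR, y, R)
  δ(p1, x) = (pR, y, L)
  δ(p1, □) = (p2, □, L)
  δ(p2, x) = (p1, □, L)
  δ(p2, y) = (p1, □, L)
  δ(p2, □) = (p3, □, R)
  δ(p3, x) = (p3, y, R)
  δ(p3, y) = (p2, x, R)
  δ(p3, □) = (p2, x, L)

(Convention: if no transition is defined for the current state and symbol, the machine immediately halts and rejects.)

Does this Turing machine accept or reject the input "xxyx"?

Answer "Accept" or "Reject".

Execution trace:
Initial: [p0]xxyx
Step 1: δ(p0, x) = (p2, x, L) → [p2]□xxyx
Step 2: δ(p2, □) = (p3, □, R) → □[p3]xxyx
Step 3: δ(p3, x) = (p3, y, R) → □y[p3]xyx
Step 4: δ(p3, x) = (p3, y, R) → □yy[p3]yx
Step 5: δ(p3, y) = (p2, x, R) → □yyx[p2]x
Step 6: δ(p2, x) = (p1, □, L) → □yy[p1]x□
Step 7: δ(p1, x) = (pR, y, L) → □y[pR]yy□

The machine reaches the reject state pR and halts.

Answer: Reject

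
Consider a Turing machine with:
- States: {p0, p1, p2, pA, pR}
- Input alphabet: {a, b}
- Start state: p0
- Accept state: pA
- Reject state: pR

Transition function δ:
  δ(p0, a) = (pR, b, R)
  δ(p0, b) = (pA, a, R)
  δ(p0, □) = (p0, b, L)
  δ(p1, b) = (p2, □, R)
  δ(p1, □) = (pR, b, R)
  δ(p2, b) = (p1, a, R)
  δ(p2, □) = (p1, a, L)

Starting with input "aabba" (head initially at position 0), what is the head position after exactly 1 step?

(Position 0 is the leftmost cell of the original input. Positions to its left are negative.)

Execution trace (head position shown):
Step 0: [p0]aabba  (head at position 0)
Step 1: move right → b[pR]abba  (head at position 1)

After 1 step, the head is at position 1.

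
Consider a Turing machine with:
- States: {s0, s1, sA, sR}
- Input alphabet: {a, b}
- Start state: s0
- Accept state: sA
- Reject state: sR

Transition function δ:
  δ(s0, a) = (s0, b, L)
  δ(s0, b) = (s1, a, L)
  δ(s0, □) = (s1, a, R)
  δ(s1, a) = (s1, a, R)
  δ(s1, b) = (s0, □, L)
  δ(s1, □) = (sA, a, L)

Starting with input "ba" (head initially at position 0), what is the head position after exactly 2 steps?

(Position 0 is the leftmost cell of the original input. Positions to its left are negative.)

Execution trace (head position shown):
Step 0: [s0]ba  (head at position 0)
Step 1: move left → [s1]□aa  (head at position -1)
Step 2: move left → [sA]□aaa  (head at position -2)

After 2 steps, the head is at position -2.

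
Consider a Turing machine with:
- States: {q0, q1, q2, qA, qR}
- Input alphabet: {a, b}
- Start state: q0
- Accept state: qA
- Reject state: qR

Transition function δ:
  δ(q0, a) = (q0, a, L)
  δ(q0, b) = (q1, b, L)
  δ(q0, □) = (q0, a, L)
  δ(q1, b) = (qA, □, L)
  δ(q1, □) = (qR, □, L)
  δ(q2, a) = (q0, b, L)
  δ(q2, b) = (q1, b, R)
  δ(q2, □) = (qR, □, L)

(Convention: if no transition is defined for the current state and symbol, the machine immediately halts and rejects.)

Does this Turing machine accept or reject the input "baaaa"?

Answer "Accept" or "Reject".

Execution trace:
Initial: [q0]baaaa
Step 1: δ(q0, b) = (q1, b, L) → [q1]□baaaa
Step 2: δ(q1, □) = (qR, □, L) → [qR]□□baaaa

The machine reaches the reject state qR and halts.

Answer: Reject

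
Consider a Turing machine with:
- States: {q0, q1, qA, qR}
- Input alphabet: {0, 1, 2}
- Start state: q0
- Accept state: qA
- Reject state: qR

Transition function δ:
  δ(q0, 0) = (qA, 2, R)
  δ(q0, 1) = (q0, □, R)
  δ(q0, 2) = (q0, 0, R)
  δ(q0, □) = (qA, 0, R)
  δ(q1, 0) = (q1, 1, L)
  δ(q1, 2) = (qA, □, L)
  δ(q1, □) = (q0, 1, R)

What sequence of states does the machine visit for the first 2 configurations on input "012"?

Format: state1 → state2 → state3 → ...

Execution trace:
Initial: [q0]012
Step 1: δ(q0, 0) = (qA, 2, R) → 2[qA]12

The machine reaches the accept state qA and halts.

State sequence: q0 → qA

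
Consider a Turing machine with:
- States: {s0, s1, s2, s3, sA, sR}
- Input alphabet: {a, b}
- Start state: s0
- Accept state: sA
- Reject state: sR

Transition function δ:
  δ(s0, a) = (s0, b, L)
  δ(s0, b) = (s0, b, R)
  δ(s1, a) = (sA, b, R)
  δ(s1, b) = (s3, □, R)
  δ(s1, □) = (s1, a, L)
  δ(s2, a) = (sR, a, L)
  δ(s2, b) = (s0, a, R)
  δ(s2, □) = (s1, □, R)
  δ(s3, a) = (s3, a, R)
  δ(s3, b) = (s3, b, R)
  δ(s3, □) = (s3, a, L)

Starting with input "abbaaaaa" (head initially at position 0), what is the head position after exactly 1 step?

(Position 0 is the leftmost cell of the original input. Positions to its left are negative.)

Execution trace (head position shown):
Step 0: [s0]abbaaaaa  (head at position 0)
Step 1: move left → [s0]□bbbaaaaa  (head at position -1)

After 1 step, the head is at position -1.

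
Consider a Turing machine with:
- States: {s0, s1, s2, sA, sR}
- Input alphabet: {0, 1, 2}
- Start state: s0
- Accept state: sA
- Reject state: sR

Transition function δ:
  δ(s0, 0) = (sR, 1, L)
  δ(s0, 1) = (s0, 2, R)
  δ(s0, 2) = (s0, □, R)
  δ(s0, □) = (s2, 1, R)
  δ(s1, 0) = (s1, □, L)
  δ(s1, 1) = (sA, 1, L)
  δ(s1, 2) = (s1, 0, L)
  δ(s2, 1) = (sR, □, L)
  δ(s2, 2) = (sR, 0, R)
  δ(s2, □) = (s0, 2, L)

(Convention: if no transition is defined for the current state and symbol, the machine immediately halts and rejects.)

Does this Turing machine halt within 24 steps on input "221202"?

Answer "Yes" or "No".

Execution trace:
Initial: [s0]221202
Step 1: δ(s0, 2) = (s0, □, R) → □[s0]21202
Step 2: δ(s0, 2) = (s0, □, R) → □□[s0]1202
Step 3: δ(s0, 1) = (s0, 2, R) → □□2[s0]202
Step 4: δ(s0, 2) = (s0, □, R) → □□2□[s0]02
Step 5: δ(s0, 0) = (sR, 1, L) → □□2[sR]□12

The machine reaches the reject state sR and halts.
The machine halted after 5 steps (within the 24-step bound).

Answer: Yes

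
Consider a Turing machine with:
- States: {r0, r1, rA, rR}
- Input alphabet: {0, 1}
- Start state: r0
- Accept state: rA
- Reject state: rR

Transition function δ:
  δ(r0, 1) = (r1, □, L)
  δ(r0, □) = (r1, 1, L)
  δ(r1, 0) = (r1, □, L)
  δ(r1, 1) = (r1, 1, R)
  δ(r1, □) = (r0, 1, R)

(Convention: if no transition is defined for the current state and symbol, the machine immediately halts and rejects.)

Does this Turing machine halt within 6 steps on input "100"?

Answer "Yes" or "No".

Execution trace:
Initial: [r0]100
Step 1: δ(r0, 1) = (r1, □, L) → [r1]□□00
Step 2: δ(r1, □) = (r0, 1, R) → 1[r0]□00
Step 3: δ(r0, □) = (r1, 1, L) → [r1]1100
Step 4: δ(r1, 1) = (r1, 1, R) → 1[r1]100
Step 5: δ(r1, 1) = (r1, 1, R) → 11[r1]00
Step 6: δ(r1, 0) = (r1, □, L) → 1[r1]1□0

The machine has not reached a halting state after 6 steps.
The machine did not halt within the 6-step bound.

Answer: No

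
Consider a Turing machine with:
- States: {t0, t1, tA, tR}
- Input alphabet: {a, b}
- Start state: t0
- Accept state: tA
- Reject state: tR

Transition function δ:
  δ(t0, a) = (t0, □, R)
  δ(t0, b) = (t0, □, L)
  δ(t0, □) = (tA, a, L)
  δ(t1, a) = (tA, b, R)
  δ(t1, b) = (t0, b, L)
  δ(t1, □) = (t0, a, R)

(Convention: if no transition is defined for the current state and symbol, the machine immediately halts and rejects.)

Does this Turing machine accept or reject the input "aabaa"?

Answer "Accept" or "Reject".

Execution trace:
Initial: [t0]aabaa
Step 1: δ(t0, a) = (t0, □, R) → □[t0]abaa
Step 2: δ(t0, a) = (t0, □, R) → □□[t0]baa
Step 3: δ(t0, b) = (t0, □, L) → □[t0]□□aa
Step 4: δ(t0, □) = (tA, a, L) → [tA]□a□aa

The machine reaches the accept state tA and halts.

Answer: Accept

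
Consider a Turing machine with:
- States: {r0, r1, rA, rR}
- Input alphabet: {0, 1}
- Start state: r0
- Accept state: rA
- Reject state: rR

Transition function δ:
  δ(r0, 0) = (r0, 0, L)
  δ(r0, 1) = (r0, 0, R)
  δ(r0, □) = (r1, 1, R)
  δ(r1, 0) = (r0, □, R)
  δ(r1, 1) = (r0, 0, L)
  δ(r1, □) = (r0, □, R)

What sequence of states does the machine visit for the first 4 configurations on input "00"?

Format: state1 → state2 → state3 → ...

Execution trace:
Initial: [r0]00
Step 1: δ(r0, 0) = (r0, 0, L) → [r0]□00
Step 2: δ(r0, □) = (r1, 1, R) → 1[r1]00
Step 3: δ(r1, 0) = (r0, □, R) → 1□[r0]0

State sequence: r0 → r0 → r1 → r0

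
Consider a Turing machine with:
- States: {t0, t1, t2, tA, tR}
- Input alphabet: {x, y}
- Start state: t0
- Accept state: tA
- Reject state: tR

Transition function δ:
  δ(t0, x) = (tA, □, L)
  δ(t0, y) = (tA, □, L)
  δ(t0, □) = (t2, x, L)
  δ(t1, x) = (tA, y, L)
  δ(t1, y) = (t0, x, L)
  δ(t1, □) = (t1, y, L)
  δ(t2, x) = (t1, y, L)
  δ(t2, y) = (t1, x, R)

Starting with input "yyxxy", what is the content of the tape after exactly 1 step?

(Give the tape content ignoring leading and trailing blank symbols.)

Execution trace:
Initial: [t0]yyxxy
Step 1: δ(t0, y) = (tA, □, L) → [tA]□□yxxy

The machine reaches the accept state tA and halts.

After 1 step, the tape (ignoring leading/trailing blanks) is: yxxy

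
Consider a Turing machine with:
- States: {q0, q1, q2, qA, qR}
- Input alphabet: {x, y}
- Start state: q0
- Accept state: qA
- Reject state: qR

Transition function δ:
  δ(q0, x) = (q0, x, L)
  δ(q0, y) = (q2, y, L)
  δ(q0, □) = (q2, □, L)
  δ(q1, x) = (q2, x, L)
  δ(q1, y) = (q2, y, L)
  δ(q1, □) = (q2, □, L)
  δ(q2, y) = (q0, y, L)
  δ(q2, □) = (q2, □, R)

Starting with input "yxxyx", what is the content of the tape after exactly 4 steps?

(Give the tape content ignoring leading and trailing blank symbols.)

Execution trace:
Initial: [q0]yxxyx
Step 1: δ(q0, y) = (q2, y, L) → [q2]□yxxyx
Step 2: δ(q2, □) = (q2, □, R) → □[q2]yxxyx
Step 3: δ(q2, y) = (q0, y, L) → [q0]□yxxyx
Step 4: δ(q0, □) = (q2, □, L) → [q2]□□yxxyx

After 4 steps, the tape (ignoring leading/trailing blanks) is: yxxyx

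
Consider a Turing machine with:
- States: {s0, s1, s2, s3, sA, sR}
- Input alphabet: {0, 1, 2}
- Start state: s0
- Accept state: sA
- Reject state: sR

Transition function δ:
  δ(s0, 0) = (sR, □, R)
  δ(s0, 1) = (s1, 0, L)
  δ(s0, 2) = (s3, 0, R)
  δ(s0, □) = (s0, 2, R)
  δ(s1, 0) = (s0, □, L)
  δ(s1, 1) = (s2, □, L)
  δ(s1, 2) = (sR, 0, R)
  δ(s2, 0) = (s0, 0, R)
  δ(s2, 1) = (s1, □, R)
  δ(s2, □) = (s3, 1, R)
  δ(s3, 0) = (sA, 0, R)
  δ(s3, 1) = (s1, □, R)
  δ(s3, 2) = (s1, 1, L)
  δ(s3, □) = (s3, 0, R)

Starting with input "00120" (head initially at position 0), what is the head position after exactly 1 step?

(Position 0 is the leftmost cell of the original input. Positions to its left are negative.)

Execution trace (head position shown):
Step 0: [s0]00120  (head at position 0)
Step 1: move right → □[sR]0120  (head at position 1)

After 1 step, the head is at position 1.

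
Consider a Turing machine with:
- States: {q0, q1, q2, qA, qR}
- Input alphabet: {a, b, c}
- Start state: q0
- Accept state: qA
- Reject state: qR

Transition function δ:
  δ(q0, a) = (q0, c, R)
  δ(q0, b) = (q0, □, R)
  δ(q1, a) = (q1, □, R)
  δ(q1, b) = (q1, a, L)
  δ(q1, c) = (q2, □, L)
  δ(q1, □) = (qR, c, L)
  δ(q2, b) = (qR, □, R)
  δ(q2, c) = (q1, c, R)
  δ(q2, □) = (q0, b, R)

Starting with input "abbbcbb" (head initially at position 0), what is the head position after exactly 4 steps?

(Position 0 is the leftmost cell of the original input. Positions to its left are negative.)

Execution trace (head position shown):
Step 0: [q0]abbbcbb  (head at position 0)
Step 1: move right → c[q0]bbbcbb  (head at position 1)
Step 2: move right → c□[q0]bbcbb  (head at position 2)
Step 3: move right → c□□[q0]bcbb  (head at position 3)
Step 4: move right → c□□□[q0]cbb  (head at position 4)

After 4 steps, the head is at position 4.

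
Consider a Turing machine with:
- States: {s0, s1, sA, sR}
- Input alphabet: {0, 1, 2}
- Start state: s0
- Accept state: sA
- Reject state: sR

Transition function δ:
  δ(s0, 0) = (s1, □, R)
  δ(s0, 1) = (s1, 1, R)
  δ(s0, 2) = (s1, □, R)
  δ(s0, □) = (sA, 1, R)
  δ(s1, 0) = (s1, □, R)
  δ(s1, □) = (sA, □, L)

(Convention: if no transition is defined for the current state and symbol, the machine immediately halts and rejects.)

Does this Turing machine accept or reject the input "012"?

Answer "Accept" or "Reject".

Execution trace:
Initial: [s0]012
Step 1: δ(s0, 0) = (s1, □, R) → □[s1]12

No transition is defined for δ(s1, 1). By convention the machine halts and rejects.

Answer: Reject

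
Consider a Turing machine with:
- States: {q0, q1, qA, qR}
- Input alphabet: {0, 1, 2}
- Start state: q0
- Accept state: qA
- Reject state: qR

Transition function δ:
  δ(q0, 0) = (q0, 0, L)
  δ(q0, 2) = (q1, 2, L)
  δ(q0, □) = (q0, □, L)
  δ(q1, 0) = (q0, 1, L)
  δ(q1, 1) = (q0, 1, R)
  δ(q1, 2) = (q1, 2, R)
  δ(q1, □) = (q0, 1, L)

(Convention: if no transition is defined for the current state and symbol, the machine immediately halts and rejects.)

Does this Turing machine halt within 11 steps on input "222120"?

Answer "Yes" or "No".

Execution trace:
Initial: [q0]222120
Step 1: δ(q0, 2) = (q1, 2, L) → [q1]□222120
Step 2: δ(q1, □) = (q0, 1, L) → [q0]□1222120
Step 3: δ(q0, □) = (q0, □, L) → [q0]□□1222120
Step 4: δ(q0, □) = (q0, □, L) → [q0]□□□1222120
Step 5: δ(q0, □) = (q0, □, L) → [q0]□□□□1222120
Step 6: δ(q0, □) = (q0, □, L) → [q0]□□□□□1222120
Step 7: δ(q0, □) = (q0, □, L) → [q0]□□□□□□1222120
Step 8: δ(q0, □) = (q0, □, L) → [q0]□□□□□□□1222120
Step 9: δ(q0, □) = (q0, □, L) → [q0]□□□□□□□□1222120
Step 10: δ(q0, □) = (q0, □, L) → [q0]□□□□□□□□□1222120
Step 11: δ(q0, □) = (q0, □, L) → [q0]□□□□□□□□□□1222120

The machine has not reached a halting state after 11 steps.
The machine did not halt within the 11-step bound.

Answer: No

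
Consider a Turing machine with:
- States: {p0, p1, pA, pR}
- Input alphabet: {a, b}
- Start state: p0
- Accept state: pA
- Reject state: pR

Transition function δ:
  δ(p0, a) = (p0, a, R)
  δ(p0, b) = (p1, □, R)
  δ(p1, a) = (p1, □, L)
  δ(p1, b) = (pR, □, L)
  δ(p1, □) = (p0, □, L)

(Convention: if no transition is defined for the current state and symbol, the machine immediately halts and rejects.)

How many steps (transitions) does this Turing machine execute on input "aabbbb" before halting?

Execution trace:
Initial: [p0]aabbbb
Step 1: δ(p0, a) = (p0, a, R) → a[p0]abbbb
Step 2: δ(p0, a) = (p0, a, R) → aa[p0]bbbb
Step 3: δ(p0, b) = (p1, □, R) → aa□[p1]bbb
Step 4: δ(p1, b) = (pR, □, L) → aa[pR]□□bb

The machine reaches the reject state pR and halts.

The machine executed 4 steps before halting.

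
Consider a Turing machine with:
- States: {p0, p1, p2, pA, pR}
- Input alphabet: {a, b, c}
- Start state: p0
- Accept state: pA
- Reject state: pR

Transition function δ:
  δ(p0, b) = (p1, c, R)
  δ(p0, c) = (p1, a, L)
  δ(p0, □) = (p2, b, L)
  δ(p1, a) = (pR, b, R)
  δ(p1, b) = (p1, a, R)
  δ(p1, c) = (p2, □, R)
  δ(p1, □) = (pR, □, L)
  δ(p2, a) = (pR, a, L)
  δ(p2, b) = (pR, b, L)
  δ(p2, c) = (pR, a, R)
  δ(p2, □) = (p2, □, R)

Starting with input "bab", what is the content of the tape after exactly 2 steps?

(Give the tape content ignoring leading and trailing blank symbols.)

Execution trace:
Initial: [p0]bab
Step 1: δ(p0, b) = (p1, c, R) → c[p1]ab
Step 2: δ(p1, a) = (pR, b, R) → cb[pR]b

The machine reaches the reject state pR and halts.

After 2 steps, the tape (ignoring leading/trailing blanks) is: cbb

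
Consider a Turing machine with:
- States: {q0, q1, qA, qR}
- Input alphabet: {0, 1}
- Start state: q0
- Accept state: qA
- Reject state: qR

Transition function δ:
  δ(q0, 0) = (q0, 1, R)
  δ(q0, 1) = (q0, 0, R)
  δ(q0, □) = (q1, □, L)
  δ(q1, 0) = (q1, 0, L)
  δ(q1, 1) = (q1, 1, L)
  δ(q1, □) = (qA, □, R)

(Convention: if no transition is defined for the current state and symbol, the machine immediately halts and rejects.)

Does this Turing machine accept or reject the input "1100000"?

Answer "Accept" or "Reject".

Execution trace:
Initial: [q0]1100000
Step 1: δ(q0, 1) = (q0, 0, R) → 0[q0]100000
Step 2: δ(q0, 1) = (q0, 0, R) → 00[q0]00000
Step 3: δ(q0, 0) = (q0, 1, R) → 001[q0]0000
Step 4: δ(q0, 0) = (q0, 1, R) → 0011[q0]000
Step 5: δ(q0, 0) = (q0, 1, R) → 00111[q0]00
Step 6: δ(q0, 0) = (q0, 1, R) → 001111[q0]0
Step 7: δ(q0, 0) = (q0, 1, R) → 0011111[q0]□
Step 8: δ(q0, □) = (q1, □, L) → 001111[q1]1□
Step 9: δ(q1, 1) = (q1, 1, L) → 00111[q1]11□
Step 10: δ(q1, 1) = (q1, 1, L) → 0011[q1]111□
Step 11: δ(q1, 1) = (q1, 1, L) → 001[q1]1111□
Step 12: δ(q1, 1) = (q1, 1, L) → 00[q1]11111□
Step 13: δ(q1, 1) = (q1, 1, L) → 0[q1]011111□
Step 14: δ(q1, 0) = (q1, 0, L) → [q1]0011111□
Step 15: δ(q1, 0) = (q1, 0, L) → [q1]□0011111□
Step 16: δ(q1, □) = (qA, □, R) → □[qA]0011111□

The machine reaches the accept state qA and halts.

Answer: Accept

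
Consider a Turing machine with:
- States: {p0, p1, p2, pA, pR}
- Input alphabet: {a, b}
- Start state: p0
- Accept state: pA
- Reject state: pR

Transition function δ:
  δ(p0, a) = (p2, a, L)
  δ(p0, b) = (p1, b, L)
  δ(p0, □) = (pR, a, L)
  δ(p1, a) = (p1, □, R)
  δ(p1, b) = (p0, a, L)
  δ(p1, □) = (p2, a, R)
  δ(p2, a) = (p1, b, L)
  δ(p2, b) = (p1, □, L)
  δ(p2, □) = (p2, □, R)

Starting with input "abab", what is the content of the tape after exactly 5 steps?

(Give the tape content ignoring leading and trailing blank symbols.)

Execution trace:
Initial: [p0]abab
Step 1: δ(p0, a) = (p2, a, L) → [p2]□abab
Step 2: δ(p2, □) = (p2, □, R) → □[p2]abab
Step 3: δ(p2, a) = (p1, b, L) → [p1]□bbab
Step 4: δ(p1, □) = (p2, a, R) → a[p2]bbab
Step 5: δ(p2, b) = (p1, □, L) → [p1]a□bab

After 5 steps, the tape (ignoring leading/trailing blanks) is: a□bab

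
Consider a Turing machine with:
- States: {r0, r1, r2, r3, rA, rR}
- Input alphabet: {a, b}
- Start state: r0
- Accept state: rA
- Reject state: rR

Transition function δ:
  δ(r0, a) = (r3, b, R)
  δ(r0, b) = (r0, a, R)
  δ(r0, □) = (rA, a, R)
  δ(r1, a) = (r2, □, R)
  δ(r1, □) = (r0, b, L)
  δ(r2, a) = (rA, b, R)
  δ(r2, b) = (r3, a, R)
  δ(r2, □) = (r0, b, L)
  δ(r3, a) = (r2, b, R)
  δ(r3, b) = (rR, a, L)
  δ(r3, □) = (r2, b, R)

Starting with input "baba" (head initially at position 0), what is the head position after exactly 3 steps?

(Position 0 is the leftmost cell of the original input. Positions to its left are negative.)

Execution trace (head position shown):
Step 0: [r0]baba  (head at position 0)
Step 1: move right → a[r0]aba  (head at position 1)
Step 2: move right → ab[r3]ba  (head at position 2)
Step 3: move left → a[rR]baa  (head at position 1)

After 3 steps, the head is at position 1.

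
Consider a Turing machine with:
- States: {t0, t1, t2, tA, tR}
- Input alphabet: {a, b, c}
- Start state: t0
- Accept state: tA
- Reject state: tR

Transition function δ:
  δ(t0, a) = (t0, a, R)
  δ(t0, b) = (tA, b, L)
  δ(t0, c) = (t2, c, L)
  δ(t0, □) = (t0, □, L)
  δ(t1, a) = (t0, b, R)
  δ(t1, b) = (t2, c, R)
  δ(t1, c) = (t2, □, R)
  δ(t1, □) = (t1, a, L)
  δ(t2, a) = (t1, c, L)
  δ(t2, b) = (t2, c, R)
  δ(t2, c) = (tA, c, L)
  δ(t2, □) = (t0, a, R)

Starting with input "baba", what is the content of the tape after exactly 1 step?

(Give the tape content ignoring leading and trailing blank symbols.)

Execution trace:
Initial: [t0]baba
Step 1: δ(t0, b) = (tA, b, L) → [tA]□baba

The machine reaches the accept state tA and halts.

After 1 step, the tape (ignoring leading/trailing blanks) is: baba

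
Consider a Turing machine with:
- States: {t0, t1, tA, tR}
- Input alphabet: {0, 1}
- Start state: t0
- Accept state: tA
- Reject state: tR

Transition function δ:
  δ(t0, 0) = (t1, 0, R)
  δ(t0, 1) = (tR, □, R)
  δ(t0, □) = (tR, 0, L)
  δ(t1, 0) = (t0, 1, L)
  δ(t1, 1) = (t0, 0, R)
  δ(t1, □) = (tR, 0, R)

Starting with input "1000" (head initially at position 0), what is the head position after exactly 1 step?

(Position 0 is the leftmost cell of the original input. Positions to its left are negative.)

Execution trace (head position shown):
Step 0: [t0]1000  (head at position 0)
Step 1: move right → □[tR]000  (head at position 1)

After 1 step, the head is at position 1.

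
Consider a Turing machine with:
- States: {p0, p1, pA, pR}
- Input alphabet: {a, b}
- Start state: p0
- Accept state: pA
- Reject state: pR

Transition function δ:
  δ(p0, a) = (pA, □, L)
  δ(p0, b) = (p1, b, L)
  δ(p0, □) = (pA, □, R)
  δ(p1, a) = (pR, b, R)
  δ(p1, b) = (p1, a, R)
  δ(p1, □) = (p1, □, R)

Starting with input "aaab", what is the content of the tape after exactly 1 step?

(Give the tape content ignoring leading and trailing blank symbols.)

Execution trace:
Initial: [p0]aaab
Step 1: δ(p0, a) = (pA, □, L) → [pA]□□aab

The machine reaches the accept state pA and halts.

After 1 step, the tape (ignoring leading/trailing blanks) is: aab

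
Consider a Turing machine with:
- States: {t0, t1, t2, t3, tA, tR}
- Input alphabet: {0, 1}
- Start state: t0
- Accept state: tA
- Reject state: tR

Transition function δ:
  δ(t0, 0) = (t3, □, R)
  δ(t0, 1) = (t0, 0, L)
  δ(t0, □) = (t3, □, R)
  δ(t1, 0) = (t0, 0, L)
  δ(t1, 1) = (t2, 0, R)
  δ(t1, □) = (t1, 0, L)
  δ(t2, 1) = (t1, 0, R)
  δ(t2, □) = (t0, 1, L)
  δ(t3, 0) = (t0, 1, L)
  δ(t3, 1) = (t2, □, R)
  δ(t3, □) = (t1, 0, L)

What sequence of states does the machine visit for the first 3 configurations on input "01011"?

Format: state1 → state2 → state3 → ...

Execution trace:
Initial: [t0]01011
Step 1: δ(t0, 0) = (t3, □, R) → □[t3]1011
Step 2: δ(t3, 1) = (t2, □, R) → □□[t2]011

No transition is defined for δ(t2, 0). By convention the machine halts and rejects.

State sequence: t0 → t3 → t2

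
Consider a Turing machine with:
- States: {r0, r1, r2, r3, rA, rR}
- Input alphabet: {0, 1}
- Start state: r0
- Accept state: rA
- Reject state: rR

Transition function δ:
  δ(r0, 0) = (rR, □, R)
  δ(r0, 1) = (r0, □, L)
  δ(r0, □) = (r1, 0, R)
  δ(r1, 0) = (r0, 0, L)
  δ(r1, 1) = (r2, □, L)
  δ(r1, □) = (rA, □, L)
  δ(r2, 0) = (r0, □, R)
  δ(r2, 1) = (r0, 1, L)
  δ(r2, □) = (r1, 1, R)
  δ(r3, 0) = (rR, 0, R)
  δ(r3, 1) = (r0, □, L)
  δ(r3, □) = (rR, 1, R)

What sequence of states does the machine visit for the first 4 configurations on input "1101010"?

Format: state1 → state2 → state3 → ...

Execution trace:
Initial: [r0]1101010
Step 1: δ(r0, 1) = (r0, □, L) → [r0]□□101010
Step 2: δ(r0, □) = (r1, 0, R) → 0[r1]□101010
Step 3: δ(r1, □) = (rA, □, L) → [rA]0□101010

The machine reaches the accept state rA and halts.

State sequence: r0 → r0 → r1 → rA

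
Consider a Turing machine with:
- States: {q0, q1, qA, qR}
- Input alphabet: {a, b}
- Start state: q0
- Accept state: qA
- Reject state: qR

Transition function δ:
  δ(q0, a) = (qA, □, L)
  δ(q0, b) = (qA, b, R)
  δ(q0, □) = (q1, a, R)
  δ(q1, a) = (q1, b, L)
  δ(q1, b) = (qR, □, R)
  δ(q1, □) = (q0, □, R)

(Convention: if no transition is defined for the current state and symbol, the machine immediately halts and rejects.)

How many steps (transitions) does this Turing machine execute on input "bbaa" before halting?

Execution trace:
Initial: [q0]bbaa
Step 1: δ(q0, b) = (qA, b, R) → b[qA]baa

The machine reaches the accept state qA and halts.

The machine executed 1 step before halting.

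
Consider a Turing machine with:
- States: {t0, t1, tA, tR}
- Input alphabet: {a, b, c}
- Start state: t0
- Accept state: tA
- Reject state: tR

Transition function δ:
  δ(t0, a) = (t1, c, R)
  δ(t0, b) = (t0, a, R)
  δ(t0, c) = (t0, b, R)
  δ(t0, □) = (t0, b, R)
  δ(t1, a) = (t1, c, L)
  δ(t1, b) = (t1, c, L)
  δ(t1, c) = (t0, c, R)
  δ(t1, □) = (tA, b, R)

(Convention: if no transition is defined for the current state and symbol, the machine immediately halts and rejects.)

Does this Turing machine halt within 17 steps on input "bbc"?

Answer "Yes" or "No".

Execution trace:
Initial: [t0]bbc
Step 1: δ(t0, b) = (t0, a, R) → a[t0]bc
Step 2: δ(t0, b) = (t0, a, R) → aa[t0]c
Step 3: δ(t0, c) = (t0, b, R) → aab[t0]□
Step 4: δ(t0, □) = (t0, b, R) → aabb[t0]□
Step 5: δ(t0, □) = (t0, b, R) → aabbb[t0]□
Step 6: δ(t0, □) = (t0, b, R) → aabbbb[t0]□
Step 7: δ(t0, □) = (t0, b, R) → aabbbbb[t0]□
Step 8: δ(t0, □) = (t0, b, R) → aabbbbbb[t0]□
Step 9: δ(t0, □) = (t0, b, R) → aabbbbbbb[t0]□
Step 10: δ(t0, □) = (t0, b, R) → aabbbbbbbb[t0]□
Step 11: δ(t0, □) = (t0, b, R) → aabbbbbbbbb[t0]□
Step 12: δ(t0, □) = (t0, b, R) → aabbbbbbbbbb[t0]□
Step 13: δ(t0, □) = (t0, b, R) → aabbbbbbbbbbb[t0]□
Step 14: δ(t0, □) = (t0, b, R) → aabbbbbbbbbbbb[t0]□
Step 15: δ(t0, □) = (t0, b, R) → aabbbbbbbbbbbbb[t0]□
Step 16: δ(t0, □) = (t0, b, R) → aabbbbbbbbbbbbbb[t0]□
Step 17: δ(t0, □) = (t0, b, R) → aabbbbbbbbbbbbbbb[t0]□

The machine has not reached a halting state after 17 steps.
The machine did not halt within the 17-step bound.

Answer: No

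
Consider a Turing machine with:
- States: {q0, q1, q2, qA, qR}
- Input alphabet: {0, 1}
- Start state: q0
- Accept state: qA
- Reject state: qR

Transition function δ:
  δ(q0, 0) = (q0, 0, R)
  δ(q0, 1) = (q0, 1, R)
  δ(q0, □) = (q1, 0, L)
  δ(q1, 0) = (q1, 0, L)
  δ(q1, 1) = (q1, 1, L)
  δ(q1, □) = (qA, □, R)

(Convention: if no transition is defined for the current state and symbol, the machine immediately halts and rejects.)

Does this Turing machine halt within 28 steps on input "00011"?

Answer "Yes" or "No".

Execution trace:
Initial: [q0]00011
Step 1: δ(q0, 0) = (q0, 0, R) → 0[q0]0011
Step 2: δ(q0, 0) = (q0, 0, R) → 00[q0]011
Step 3: δ(q0, 0) = (q0, 0, R) → 000[q0]11
Step 4: δ(q0, 1) = (q0, 1, R) → 0001[q0]1
Step 5: δ(q0, 1) = (q0, 1, R) → 00011[q0]□
Step 6: δ(q0, □) = (q1, 0, L) → 0001[q1]10
Step 7: δ(q1, 1) = (q1, 1, L) → 000[q1]110
Step 8: δ(q1, 1) = (q1, 1, L) → 00[q1]0110
Step 9: δ(q1, 0) = (q1, 0, L) → 0[q1]00110
Step 10: δ(q1, 0) = (q1, 0, L) → [q1]000110
Step 11: δ(q1, 0) = (q1, 0, L) → [q1]□000110
Step 12: δ(q1, □) = (qA, □, R) → □[qA]000110

The machine reaches the accept state qA and halts.
The machine halted after 12 steps (within the 28-step bound).

Answer: Yes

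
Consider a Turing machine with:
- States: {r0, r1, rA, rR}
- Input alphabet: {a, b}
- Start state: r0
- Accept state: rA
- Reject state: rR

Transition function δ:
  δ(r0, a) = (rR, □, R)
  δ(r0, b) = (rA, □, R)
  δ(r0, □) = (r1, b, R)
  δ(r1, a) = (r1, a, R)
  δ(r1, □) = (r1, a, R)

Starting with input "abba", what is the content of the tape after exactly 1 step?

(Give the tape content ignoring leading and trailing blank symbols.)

Execution trace:
Initial: [r0]abba
Step 1: δ(r0, a) = (rR, □, R) → □[rR]bba

The machine reaches the reject state rR and halts.

After 1 step, the tape (ignoring leading/trailing blanks) is: bba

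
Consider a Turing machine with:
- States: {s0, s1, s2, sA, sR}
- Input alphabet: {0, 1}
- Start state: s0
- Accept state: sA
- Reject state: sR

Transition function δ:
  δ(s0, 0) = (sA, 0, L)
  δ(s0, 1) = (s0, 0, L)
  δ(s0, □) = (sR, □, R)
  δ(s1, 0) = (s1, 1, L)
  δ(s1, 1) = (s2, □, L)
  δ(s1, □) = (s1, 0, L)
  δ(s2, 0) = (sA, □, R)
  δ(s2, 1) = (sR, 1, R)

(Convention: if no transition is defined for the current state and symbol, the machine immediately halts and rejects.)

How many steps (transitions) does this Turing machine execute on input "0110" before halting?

Execution trace:
Initial: [s0]0110
Step 1: δ(s0, 0) = (sA, 0, L) → [sA]□0110

The machine reaches the accept state sA and halts.

The machine executed 1 step before halting.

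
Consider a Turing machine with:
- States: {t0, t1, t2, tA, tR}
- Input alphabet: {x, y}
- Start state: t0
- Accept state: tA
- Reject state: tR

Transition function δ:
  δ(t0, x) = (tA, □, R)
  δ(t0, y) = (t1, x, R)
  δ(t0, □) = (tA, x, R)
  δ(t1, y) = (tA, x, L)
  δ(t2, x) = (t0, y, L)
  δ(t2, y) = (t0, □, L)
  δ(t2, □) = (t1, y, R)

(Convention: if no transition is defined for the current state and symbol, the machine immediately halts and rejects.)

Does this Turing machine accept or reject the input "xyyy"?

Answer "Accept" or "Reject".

Execution trace:
Initial: [t0]xyyy
Step 1: δ(t0, x) = (tA, □, R) → □[tA]yyy

The machine reaches the accept state tA and halts.

Answer: Accept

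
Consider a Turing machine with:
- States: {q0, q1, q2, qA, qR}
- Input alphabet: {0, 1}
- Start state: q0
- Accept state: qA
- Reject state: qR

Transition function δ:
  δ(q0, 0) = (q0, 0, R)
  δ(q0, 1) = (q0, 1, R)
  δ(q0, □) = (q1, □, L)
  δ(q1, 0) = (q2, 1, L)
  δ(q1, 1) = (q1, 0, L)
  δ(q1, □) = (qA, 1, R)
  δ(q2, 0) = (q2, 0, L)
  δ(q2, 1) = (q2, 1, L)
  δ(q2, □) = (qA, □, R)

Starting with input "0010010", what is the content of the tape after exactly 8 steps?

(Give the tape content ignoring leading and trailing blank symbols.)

Execution trace:
Initial: [q0]0010010
Step 1: δ(q0, 0) = (q0, 0, R) → 0[q0]010010
Step 2: δ(q0, 0) = (q0, 0, R) → 00[q0]10010
Step 3: δ(q0, 1) = (q0, 1, R) → 001[q0]0010
Step 4: δ(q0, 0) = (q0, 0, R) → 0010[q0]010
Step 5: δ(q0, 0) = (q0, 0, R) → 00100[q0]10
Step 6: δ(q0, 1) = (q0, 1, R) → 001001[q0]0
Step 7: δ(q0, 0) = (q0, 0, R) → 0010010[q0]□
Step 8: δ(q0, □) = (q1, □, L) → 001001[q1]0□

After 8 steps, the tape (ignoring leading/trailing blanks) is: 0010010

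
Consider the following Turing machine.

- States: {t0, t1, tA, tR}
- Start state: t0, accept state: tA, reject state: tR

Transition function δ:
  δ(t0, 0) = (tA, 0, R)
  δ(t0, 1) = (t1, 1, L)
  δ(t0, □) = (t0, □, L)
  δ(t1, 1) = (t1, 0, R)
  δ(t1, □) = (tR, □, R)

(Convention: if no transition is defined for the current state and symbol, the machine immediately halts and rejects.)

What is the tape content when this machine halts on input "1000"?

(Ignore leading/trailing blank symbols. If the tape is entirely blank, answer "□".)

Execution trace:
Initial: [t0]1000
Step 1: δ(t0, 1) = (t1, 1, L) → [t1]□1000
Step 2: δ(t1, □) = (tR, □, R) → □[tR]1000

The machine reaches the reject state tR and halts.

Final tape (ignoring leading/trailing blanks): 1000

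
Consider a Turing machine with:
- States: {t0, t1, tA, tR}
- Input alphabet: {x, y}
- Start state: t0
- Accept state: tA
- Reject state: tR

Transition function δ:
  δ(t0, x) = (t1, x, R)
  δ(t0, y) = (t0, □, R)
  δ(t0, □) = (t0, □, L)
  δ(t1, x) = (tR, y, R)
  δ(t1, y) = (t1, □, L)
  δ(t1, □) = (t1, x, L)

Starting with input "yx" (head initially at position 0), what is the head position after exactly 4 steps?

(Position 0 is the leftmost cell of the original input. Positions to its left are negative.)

Execution trace (head position shown):
Step 0: [t0]yx  (head at position 0)
Step 1: move right → □[t0]x  (head at position 1)
Step 2: move right → □x[t1]□  (head at position 2)
Step 3: move left → □[t1]xx  (head at position 1)
Step 4: move right → □y[tR]x  (head at position 2)

After 4 steps, the head is at position 2.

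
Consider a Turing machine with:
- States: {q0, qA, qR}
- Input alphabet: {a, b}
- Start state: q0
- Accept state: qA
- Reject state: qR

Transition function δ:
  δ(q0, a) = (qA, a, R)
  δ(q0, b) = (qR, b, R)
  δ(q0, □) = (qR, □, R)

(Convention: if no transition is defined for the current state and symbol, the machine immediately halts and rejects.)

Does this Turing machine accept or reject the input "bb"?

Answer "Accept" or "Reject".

Execution trace:
Initial: [q0]bb
Step 1: δ(q0, b) = (qR, b, R) → b[qR]b

The machine reaches the reject state qR and halts.

Answer: Reject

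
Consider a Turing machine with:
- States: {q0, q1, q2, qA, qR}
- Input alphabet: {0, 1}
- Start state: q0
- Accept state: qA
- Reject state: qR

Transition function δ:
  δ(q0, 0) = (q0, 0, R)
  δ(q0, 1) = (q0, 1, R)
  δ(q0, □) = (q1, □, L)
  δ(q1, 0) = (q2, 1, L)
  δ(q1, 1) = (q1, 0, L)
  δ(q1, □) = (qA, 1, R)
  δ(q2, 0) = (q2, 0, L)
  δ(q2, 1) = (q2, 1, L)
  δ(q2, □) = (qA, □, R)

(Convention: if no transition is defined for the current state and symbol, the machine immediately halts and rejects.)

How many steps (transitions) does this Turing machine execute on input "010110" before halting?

Execution trace:
Initial: [q0]010110
Step 1: δ(q0, 0) = (q0, 0, R) → 0[q0]10110
Step 2: δ(q0, 1) = (q0, 1, R) → 01[q0]0110
Step 3: δ(q0, 0) = (q0, 0, R) → 010[q0]110
Step 4: δ(q0, 1) = (q0, 1, R) → 0101[q0]10
Step 5: δ(q0, 1) = (q0, 1, R) → 01011[q0]0
Step 6: δ(q0, 0) = (q0, 0, R) → 010110[q0]□
Step 7: δ(q0, □) = (q1, □, L) → 01011[q1]0□
Step 8: δ(q1, 0) = (q2, 1, L) → 0101[q2]11□
Step 9: δ(q2, 1) = (q2, 1, L) → 010[q2]111□
Step 10: δ(q2, 1) = (q2, 1, L) → 01[q2]0111□
Step 11: δ(q2, 0) = (q2, 0, L) → 0[q2]10111□
Step 12: δ(q2, 1) = (q2, 1, L) → [q2]010111□
Step 13: δ(q2, 0) = (q2, 0, L) → [q2]□010111□
Step 14: δ(q2, □) = (qA, □, R) → □[qA]010111□

The machine reaches the accept state qA and halts.

The machine executed 14 steps before halting.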